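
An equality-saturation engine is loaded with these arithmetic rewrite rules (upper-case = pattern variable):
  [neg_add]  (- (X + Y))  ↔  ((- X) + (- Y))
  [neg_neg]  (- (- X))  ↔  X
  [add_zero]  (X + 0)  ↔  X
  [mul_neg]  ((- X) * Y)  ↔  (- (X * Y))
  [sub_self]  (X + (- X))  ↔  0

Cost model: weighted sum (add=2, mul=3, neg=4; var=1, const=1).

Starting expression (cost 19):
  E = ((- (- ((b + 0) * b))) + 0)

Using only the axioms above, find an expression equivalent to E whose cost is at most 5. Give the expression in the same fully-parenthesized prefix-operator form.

(1) (- (- ((b + 0) * b)))  =[neg_neg →]=  ((b + 0) * b)    ⊢ (((b + 0) * b) + 0)
(2) (b + 0)  =[add_zero →]=  b    ⊢ ((b * b) + 0)
(3) ((b * b) + 0)  =[add_zero →]=  (b * b)    ⊢ cost 5, within 5

(b * b)   [cost 5]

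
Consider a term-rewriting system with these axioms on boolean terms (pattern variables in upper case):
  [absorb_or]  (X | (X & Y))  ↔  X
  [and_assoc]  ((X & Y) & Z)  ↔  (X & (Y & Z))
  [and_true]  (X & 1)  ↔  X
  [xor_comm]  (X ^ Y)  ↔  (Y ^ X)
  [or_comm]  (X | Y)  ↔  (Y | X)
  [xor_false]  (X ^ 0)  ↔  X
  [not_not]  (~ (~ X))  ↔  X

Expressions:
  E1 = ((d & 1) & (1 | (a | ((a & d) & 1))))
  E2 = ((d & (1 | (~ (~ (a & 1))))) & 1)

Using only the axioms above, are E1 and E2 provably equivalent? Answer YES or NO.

1. [and_true →] ((a & d) & 1)  →  (a & d);  E1 = ((d & 1) & (1 | (a | (a & d))))
2. [and_true →] (d & 1)  →  d;  E1 = (d & (1 | (a | (a & d))))
3. [absorb_or →] (a | (a & d))  →  a;  E1 = (d & (1 | a))
4. [and_true ←] (d & (1 | a))  →  ((d & (1 | a)) & 1)
5. [and_true ←] a  →  (a & 1);  E1 = ((d & (1 | (a & 1))) & 1)
6. [not_not ←] (a & 1)  →  (~ (~ (a & 1)));  this is E2

YES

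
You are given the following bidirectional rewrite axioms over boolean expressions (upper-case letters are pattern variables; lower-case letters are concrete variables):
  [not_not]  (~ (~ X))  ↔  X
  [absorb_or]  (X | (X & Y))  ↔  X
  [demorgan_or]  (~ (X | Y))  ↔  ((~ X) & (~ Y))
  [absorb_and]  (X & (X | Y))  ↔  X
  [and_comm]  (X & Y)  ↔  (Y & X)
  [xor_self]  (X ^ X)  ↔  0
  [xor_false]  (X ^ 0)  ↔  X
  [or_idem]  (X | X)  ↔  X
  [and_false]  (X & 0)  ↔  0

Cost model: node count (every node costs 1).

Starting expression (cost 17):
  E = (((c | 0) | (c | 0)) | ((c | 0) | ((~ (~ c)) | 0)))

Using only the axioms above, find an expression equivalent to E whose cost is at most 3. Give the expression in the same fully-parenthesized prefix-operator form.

step 1: not_not (→) rewrites (~ (~ c)) into c, now (((c | 0) | (c | 0)) | ((c | 0) | (c | 0)))
step 2: or_idem (→) rewrites (((c | 0) | (c | 0)) | ((c | 0) | (c | 0))) into ((c | 0) | (c | 0))
step 3: or_idem (→) rewrites ((c | 0) | (c | 0)) into (c | 0), reaching cost 3 (bound 3)

(c | 0)   [cost 3]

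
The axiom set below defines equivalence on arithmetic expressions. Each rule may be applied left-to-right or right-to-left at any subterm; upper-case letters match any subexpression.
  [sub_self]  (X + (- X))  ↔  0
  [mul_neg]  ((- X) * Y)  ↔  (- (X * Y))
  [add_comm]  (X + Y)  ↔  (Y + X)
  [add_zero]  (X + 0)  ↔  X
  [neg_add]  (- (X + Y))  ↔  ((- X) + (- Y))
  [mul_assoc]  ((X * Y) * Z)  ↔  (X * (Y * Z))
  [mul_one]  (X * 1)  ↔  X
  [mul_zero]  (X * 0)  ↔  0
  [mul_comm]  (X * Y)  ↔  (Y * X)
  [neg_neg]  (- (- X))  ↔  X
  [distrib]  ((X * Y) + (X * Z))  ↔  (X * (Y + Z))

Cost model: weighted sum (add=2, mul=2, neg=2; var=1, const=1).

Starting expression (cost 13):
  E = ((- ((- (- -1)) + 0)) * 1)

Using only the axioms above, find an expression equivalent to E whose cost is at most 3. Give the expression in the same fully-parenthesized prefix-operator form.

1. [neg_neg →] (- (- -1))  →  -1;  E = ((- (-1 + 0)) * 1)
2. [add_zero →] (-1 + 0)  →  -1;  E = ((- -1) * 1)
3. [mul_one →] ((- -1) * 1)  →  (- -1);  cost 3 ≤ 3, done

(- -1)   [cost 3]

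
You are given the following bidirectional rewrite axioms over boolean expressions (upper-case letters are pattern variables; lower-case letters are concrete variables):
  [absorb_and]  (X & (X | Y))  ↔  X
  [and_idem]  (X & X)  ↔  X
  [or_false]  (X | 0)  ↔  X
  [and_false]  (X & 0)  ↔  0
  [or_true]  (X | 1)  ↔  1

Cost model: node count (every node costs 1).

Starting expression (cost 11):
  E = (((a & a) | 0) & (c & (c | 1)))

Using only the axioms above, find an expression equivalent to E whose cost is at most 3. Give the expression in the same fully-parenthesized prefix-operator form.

step 1: or_false (→) rewrites ((a & a) | 0) into (a & a), now ((a & a) & (c & (c | 1)))
step 2: and_idem (→) rewrites (a & a) into a, now (a & (c & (c | 1)))
step 3: absorb_and (→) rewrites (c & (c | 1)) into c, reaching cost 3 (bound 3)

(a & c)   [cost 3]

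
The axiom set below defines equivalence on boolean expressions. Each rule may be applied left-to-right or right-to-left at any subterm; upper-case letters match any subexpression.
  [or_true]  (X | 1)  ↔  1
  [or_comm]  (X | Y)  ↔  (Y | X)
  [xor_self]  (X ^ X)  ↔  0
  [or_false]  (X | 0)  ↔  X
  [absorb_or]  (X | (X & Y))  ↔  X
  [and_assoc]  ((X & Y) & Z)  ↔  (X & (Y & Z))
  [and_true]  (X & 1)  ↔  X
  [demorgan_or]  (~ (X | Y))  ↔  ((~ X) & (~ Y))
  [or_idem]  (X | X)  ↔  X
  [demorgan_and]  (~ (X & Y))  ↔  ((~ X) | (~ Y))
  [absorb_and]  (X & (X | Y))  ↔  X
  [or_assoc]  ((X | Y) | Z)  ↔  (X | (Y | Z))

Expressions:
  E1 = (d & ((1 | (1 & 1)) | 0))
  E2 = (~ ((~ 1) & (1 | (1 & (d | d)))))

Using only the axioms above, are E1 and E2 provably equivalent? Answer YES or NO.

All listed rules preserve value, hence provable equivalence implies equal values everywhere; look for a separating assignment.
d=0 gives E1 ↦ 0, E2 ↦ 1; values differ ⇒ not provably equivalent.

NO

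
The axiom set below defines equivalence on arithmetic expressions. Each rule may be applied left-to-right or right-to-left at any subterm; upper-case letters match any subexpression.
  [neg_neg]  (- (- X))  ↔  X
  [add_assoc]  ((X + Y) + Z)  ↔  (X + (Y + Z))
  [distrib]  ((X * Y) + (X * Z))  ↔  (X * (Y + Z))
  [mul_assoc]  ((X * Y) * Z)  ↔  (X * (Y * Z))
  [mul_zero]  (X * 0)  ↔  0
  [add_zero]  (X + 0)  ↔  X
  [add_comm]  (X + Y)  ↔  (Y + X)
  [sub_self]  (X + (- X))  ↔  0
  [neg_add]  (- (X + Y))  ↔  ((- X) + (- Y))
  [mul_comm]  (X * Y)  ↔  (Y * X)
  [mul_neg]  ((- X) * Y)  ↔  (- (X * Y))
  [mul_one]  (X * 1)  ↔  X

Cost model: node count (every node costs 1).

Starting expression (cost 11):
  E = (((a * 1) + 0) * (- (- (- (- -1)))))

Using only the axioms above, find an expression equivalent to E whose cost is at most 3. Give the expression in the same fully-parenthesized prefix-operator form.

(a * -1)   [cost 3]

step 1: neg_neg (→) rewrites (- (- -1)) into -1, now (((a * 1) + 0) * (- (- -1)))
step 2: add_zero (→) rewrites ((a * 1) + 0) into (a * 1), now ((a * 1) * (- (- -1)))
step 3: neg_neg (→) rewrites (- (- -1)) into -1, now ((a * 1) * -1)
step 4: mul_one (→) rewrites (a * 1) into a, reaching cost 3 (bound 3)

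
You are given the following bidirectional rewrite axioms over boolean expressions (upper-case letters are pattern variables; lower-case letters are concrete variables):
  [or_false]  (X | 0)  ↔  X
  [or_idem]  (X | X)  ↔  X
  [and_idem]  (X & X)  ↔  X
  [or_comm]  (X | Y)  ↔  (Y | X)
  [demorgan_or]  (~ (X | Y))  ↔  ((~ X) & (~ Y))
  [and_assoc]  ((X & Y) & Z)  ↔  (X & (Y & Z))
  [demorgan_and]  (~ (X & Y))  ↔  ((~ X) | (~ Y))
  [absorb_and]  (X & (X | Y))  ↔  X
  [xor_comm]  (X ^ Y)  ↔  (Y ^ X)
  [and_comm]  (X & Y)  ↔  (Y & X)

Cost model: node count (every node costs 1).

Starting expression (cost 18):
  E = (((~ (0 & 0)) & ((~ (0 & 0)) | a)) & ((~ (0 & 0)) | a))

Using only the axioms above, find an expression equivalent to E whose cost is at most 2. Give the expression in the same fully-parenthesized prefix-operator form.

1. [absorb_and →] ((~ (0 & 0)) & ((~ (0 & 0)) | a))  →  (~ (0 & 0));  E = ((~ (0 & 0)) & ((~ (0 & 0)) | a))
2. [absorb_and →] ((~ (0 & 0)) & ((~ (0 & 0)) | a))  →  (~ (0 & 0))
3. [and_idem →] (0 & 0)  →  0;  cost 2 ≤ 2, done

(~ 0)   [cost 2]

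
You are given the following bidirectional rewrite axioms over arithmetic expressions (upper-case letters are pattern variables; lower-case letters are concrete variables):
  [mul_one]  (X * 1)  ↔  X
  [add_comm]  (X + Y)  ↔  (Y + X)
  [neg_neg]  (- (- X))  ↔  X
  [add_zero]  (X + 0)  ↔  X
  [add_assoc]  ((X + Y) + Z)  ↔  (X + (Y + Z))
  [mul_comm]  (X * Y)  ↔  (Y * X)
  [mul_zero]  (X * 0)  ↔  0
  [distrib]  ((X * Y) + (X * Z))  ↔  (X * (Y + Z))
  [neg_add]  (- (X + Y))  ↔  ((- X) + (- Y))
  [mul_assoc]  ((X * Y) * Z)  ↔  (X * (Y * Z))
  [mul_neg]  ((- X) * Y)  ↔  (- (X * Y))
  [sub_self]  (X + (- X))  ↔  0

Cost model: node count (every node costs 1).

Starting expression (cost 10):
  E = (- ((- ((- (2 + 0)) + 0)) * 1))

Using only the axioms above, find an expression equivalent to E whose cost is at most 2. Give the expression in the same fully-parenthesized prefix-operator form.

(- 2)   [cost 2]

(1) (2 + 0)  =[add_zero →]=  2    ⊢ (- ((- ((- 2) + 0)) * 1))
(2) ((- ((- 2) + 0)) * 1)  =[mul_one →]=  (- ((- 2) + 0))    ⊢ (- (- ((- 2) + 0)))
(3) ((- 2) + 0)  =[add_zero →]=  (- 2)    ⊢ (- (- (- 2)))
(4) (- (- (- 2)))  =[neg_neg →]=  (- 2)    ⊢ cost 2, within 2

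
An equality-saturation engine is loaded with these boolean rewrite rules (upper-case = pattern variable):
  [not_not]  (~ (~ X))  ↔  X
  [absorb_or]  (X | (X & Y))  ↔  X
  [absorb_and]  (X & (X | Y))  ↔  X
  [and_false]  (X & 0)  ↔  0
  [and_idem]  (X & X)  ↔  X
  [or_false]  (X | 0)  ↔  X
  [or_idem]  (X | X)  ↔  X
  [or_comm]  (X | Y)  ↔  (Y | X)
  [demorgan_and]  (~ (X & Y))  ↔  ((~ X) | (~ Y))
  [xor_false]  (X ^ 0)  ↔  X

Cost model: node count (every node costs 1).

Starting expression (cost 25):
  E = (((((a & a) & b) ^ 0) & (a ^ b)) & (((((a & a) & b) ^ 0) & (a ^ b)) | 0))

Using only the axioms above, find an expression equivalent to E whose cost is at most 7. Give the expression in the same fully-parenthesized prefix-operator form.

(1) (((((a & a) & b) ^ 0) & (a ^ b)) & (((((a & a) & b) ^ 0) & (a ^ b)) | 0))  =[absorb_and →]=  ((((a & a) & b) ^ 0) & (a ^ b))
(2) (((a & a) & b) ^ 0)  =[xor_false →]=  ((a & a) & b)    ⊢ (((a & a) & b) & (a ^ b))
(3) (a & a)  =[and_idem →]=  a    ⊢ cost 7, within 7

((a & b) & (a ^ b))   [cost 7]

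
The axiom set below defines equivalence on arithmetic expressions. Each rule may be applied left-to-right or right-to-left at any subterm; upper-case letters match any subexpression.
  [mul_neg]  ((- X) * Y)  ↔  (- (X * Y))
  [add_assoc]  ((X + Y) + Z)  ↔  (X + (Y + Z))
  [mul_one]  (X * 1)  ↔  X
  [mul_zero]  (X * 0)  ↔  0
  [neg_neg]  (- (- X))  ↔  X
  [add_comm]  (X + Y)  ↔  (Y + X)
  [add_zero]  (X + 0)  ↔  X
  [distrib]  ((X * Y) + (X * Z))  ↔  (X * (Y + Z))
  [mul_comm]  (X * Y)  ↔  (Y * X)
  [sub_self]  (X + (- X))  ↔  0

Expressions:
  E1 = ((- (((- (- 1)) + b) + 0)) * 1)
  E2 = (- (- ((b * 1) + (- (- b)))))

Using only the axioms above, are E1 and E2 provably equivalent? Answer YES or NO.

NO

The axioms are sound identities: if E1 ↔* E2 then E1 and E2 evaluate identically under any assignment.
Under b=0: E1 evaluates to -1, E2 to 0. Distinct ⇒ no rewrite sequence connects them.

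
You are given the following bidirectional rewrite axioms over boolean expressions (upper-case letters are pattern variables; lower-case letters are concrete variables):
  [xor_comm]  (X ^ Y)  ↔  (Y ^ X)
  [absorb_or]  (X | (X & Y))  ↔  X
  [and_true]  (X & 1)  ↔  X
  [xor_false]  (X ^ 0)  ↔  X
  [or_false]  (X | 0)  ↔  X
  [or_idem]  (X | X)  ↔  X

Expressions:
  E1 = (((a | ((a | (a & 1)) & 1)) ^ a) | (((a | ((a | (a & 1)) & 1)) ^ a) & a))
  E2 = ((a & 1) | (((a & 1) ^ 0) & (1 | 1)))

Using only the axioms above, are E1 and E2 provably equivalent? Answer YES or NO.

Every axiom is a valid identity, so a rewrite proof would force E1 and E2 to agree under every assignment.
At a=1: E1 = 0 but E2 = 1; they differ, so no derivation exists.

NO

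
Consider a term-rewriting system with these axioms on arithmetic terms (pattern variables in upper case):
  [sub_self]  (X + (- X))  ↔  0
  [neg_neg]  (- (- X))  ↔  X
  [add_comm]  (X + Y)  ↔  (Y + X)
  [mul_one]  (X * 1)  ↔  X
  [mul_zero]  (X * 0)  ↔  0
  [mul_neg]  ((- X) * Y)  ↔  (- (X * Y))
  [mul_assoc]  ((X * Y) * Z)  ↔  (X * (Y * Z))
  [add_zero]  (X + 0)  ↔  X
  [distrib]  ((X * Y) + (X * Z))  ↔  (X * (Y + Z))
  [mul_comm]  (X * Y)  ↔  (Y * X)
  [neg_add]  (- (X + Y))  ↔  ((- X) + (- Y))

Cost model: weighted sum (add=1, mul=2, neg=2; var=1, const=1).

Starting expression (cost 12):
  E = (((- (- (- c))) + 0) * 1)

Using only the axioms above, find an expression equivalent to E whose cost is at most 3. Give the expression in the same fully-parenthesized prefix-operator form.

(- c)   [cost 3]

step 1: neg_neg (→) rewrites (- (- c)) into c, now (((- c) + 0) * 1)
step 2: add_zero (→) rewrites ((- c) + 0) into (- c), now ((- c) * 1)
step 3: mul_one (→) rewrites ((- c) * 1) into (- c), reaching cost 3 (bound 3)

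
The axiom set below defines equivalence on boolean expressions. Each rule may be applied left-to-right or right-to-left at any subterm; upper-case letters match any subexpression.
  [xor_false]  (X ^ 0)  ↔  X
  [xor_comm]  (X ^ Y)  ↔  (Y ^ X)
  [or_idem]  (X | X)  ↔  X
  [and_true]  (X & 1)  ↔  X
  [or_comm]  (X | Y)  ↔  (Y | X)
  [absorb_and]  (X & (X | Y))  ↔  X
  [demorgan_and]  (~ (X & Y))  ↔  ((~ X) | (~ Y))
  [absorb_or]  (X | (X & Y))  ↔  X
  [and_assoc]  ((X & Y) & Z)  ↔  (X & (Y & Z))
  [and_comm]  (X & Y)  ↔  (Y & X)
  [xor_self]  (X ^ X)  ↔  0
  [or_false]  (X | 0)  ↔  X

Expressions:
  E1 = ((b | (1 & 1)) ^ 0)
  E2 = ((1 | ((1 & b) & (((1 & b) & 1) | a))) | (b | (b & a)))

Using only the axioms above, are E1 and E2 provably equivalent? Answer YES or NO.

YES

step 1: and_true (→) rewrites (1 & 1) into 1, now ((b | 1) ^ 0)
step 2: or_comm (→) rewrites (b | 1) into (1 | b), now ((1 | b) ^ 0)
step 3: xor_false (→) rewrites ((1 | b) ^ 0) into (1 | b)
step 4: absorb_or (←) rewrites 1 into (1 | (1 & b)), now ((1 | (1 & b)) | b)
step 5: absorb_and (←) rewrites (1 & b) into ((1 & b) & ((1 & b) | a)), now ((1 | ((1 & b) & ((1 & b) | a))) | b)
step 6: absorb_or (←) rewrites b into (b | (b & a)), now ((1 | ((1 & b) & ((1 & b) | a))) | (b | (b & a)))
step 7: and_true (←) rewrites (1 & b) into ((1 & b) & 1), which is E2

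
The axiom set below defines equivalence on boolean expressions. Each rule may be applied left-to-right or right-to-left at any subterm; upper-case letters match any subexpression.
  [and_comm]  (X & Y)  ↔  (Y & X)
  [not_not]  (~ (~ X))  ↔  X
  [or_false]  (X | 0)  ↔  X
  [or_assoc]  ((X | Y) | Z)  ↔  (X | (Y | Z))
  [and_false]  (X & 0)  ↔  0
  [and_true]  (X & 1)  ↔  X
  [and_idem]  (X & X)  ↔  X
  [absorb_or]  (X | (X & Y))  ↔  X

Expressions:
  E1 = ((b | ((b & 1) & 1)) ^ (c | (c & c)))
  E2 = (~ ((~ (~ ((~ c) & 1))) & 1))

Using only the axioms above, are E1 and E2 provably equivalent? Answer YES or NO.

Every axiom is a valid identity, so a rewrite proof would force E1 and E2 to agree under every assignment.
At b=1, c=0: E1 = 1 but E2 = 0; they differ, so no derivation exists.

NO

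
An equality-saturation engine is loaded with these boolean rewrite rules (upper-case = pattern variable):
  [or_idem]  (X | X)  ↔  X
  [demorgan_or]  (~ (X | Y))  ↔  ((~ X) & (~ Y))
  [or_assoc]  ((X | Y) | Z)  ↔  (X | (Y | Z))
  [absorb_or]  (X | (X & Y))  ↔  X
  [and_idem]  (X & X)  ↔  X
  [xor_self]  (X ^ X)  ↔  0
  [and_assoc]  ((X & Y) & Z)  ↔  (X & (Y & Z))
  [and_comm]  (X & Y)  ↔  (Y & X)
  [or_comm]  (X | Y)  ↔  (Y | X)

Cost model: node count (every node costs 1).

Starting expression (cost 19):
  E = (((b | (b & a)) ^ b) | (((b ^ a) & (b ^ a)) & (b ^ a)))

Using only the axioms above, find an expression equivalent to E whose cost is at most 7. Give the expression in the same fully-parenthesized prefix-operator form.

(1) (b | (b & a))  =[absorb_or →]=  b    ⊢ ((b ^ b) | (((b ^ a) & (b ^ a)) & (b ^ a)))
(2) ((b ^ a) & (b ^ a))  =[and_idem →]=  (b ^ a)    ⊢ ((b ^ b) | ((b ^ a) & (b ^ a)))
(3) ((b ^ a) & (b ^ a))  =[and_idem →]=  (b ^ a)    ⊢ cost 7, within 7

((b ^ b) | (b ^ a))   [cost 7]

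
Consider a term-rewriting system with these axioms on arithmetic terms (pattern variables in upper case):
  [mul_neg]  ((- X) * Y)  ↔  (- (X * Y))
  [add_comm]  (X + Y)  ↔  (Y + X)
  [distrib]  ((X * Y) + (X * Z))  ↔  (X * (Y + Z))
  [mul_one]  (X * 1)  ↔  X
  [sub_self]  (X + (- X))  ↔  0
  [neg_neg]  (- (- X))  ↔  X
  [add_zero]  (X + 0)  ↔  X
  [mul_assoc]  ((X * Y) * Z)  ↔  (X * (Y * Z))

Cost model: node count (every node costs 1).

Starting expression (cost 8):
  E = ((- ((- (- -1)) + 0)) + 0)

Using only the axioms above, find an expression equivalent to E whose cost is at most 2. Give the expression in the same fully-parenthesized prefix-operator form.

(1) ((- (- -1)) + 0)  =[add_zero →]=  (- (- -1))    ⊢ ((- (- (- -1))) + 0)
(2) (- (- -1))  =[neg_neg →]=  -1    ⊢ ((- -1) + 0)
(3) ((- -1) + 0)  =[add_zero →]=  (- -1)    ⊢ cost 2, within 2

(- -1)   [cost 2]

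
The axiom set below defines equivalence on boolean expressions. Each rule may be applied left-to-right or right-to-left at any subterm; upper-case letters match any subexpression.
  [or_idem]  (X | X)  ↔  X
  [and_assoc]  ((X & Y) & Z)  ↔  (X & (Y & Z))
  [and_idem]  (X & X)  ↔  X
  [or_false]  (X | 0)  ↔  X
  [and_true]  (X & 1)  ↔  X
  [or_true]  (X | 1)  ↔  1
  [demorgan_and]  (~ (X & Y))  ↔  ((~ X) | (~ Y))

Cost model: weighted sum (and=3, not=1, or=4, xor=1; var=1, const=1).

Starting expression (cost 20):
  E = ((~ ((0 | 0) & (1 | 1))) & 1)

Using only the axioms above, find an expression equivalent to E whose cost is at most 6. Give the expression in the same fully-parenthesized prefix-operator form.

(~ (0 & 1))   [cost 6]

1. [and_true →] ((~ ((0 | 0) & (1 | 1))) & 1)  →  (~ ((0 | 0) & (1 | 1)))
2. [or_idem →] (1 | 1)  →  1;  E = (~ ((0 | 0) & 1))
3. [or_idem →] (0 | 0)  →  0;  cost 6 ≤ 6, done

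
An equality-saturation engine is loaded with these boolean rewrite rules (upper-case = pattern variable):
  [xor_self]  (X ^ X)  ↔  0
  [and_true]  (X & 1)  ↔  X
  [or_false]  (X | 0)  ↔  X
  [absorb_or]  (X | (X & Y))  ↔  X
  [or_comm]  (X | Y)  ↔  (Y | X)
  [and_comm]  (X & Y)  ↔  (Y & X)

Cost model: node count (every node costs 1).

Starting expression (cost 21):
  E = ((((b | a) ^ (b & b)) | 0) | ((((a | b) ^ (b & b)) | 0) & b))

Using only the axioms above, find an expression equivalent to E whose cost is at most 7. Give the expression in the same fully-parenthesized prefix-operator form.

((a | b) ^ (b & b))   [cost 7]

1. [or_comm →] (b | a)  →  (a | b);  E = ((((a | b) ^ (b & b)) | 0) | ((((a | b) ^ (b & b)) | 0) & b))
2. [absorb_or →] ((((a | b) ^ (b & b)) | 0) | ((((a | b) ^ (b & b)) | 0) & b))  →  (((a | b) ^ (b & b)) | 0)
3. [or_false →] (((a | b) ^ (b & b)) | 0)  →  ((a | b) ^ (b & b));  cost 7 ≤ 7, done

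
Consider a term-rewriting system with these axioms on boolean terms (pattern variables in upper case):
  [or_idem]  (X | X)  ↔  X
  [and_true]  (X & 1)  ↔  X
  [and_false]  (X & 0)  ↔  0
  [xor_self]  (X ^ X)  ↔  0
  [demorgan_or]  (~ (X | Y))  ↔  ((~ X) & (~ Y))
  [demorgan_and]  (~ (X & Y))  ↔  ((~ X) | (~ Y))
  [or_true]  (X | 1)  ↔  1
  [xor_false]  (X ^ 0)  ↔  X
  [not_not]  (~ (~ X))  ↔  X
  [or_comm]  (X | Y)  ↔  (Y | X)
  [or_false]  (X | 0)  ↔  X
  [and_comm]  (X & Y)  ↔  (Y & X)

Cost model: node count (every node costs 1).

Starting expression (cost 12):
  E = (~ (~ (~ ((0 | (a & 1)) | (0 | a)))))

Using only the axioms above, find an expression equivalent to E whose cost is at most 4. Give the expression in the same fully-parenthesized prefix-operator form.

step 1: and_true (→) rewrites (a & 1) into a, now (~ (~ (~ ((0 | a) | (0 | a)))))
step 2: or_idem (→) rewrites ((0 | a) | (0 | a)) into (0 | a), now (~ (~ (~ (0 | a))))
step 3: not_not (→) rewrites (~ (~ (0 | a))) into (0 | a), reaching cost 4 (bound 4)

(~ (0 | a))   [cost 4]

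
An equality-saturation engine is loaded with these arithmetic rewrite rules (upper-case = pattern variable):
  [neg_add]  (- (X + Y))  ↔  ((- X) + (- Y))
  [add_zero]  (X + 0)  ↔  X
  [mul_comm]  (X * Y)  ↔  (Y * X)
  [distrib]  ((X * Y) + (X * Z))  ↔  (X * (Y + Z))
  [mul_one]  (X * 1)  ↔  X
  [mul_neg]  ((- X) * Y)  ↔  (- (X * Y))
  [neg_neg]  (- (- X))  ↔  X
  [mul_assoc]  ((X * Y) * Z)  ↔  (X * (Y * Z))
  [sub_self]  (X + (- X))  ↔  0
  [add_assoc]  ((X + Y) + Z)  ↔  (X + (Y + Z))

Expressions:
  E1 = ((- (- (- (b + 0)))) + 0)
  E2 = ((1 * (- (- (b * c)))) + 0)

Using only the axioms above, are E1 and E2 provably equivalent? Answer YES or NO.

NO

All listed rules preserve value, hence provable equivalence implies equal values everywhere; look for a separating assignment.
b=1, c=0 gives E1 ↦ -1, E2 ↦ 0; values differ ⇒ not provably equivalent.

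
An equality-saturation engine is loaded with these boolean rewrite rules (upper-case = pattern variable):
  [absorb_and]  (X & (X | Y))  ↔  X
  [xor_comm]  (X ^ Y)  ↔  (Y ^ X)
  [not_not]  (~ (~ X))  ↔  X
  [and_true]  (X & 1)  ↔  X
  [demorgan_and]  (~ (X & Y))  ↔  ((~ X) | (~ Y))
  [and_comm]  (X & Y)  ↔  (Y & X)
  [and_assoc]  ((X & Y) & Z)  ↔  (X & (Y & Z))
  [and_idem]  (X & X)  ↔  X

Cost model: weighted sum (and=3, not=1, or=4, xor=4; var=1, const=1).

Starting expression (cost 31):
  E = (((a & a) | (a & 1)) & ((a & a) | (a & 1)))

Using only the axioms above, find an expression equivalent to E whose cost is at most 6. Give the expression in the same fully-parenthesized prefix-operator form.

1. [and_idem →] (((a & a) | (a & 1)) & ((a & a) | (a & 1)))  →  ((a & a) | (a & 1))
2. [and_idem →] (a & a)  →  a;  E = (a | (a & 1))
3. [and_true →] (a & 1)  →  a;  cost 6 ≤ 6, done

(a | a)   [cost 6]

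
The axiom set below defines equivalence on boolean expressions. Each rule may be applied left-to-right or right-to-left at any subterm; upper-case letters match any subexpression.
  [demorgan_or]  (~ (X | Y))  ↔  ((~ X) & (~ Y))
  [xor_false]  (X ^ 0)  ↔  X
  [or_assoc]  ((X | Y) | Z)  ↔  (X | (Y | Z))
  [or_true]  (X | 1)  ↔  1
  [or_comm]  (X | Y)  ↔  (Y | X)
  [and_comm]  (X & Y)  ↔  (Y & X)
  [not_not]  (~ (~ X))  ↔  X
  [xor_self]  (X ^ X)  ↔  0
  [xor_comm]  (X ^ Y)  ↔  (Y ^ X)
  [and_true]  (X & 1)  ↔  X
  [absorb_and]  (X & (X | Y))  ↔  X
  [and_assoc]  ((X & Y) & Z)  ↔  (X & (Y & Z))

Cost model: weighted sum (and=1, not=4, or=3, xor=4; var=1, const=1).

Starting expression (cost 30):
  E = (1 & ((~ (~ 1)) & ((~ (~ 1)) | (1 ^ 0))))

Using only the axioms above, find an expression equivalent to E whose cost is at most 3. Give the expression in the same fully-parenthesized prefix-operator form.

(1) (1 ^ 0)  =[xor_false →]=  1    ⊢ (1 & ((~ (~ 1)) & ((~ (~ 1)) | 1)))
(2) ((~ (~ 1)) & ((~ (~ 1)) | 1))  =[absorb_and →]=  (~ (~ 1))    ⊢ (1 & (~ (~ 1)))
(3) (~ (~ 1))  =[not_not →]=  1    ⊢ cost 3, within 3

(1 & 1)   [cost 3]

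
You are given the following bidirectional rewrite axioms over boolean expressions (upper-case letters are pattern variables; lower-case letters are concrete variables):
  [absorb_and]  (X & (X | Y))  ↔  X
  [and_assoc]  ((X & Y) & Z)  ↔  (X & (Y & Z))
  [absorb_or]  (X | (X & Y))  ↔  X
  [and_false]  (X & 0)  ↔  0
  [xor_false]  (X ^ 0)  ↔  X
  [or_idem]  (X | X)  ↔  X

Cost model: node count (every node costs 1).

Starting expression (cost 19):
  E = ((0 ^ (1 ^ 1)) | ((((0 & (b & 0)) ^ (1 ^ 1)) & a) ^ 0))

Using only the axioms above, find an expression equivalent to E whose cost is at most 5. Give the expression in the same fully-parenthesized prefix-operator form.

1. [and_false →] (b & 0)  →  0;  E = ((0 ^ (1 ^ 1)) | ((((0 & 0) ^ (1 ^ 1)) & a) ^ 0))
2. [xor_false →] ((((0 & 0) ^ (1 ^ 1)) & a) ^ 0)  →  (((0 & 0) ^ (1 ^ 1)) & a);  E = ((0 ^ (1 ^ 1)) | (((0 & 0) ^ (1 ^ 1)) & a))
3. [and_false →] (0 & 0)  →  0;  E = ((0 ^ (1 ^ 1)) | ((0 ^ (1 ^ 1)) & a))
4. [absorb_or →] ((0 ^ (1 ^ 1)) | ((0 ^ (1 ^ 1)) & a))  →  (0 ^ (1 ^ 1));  cost 5 ≤ 5, done

(0 ^ (1 ^ 1))   [cost 5]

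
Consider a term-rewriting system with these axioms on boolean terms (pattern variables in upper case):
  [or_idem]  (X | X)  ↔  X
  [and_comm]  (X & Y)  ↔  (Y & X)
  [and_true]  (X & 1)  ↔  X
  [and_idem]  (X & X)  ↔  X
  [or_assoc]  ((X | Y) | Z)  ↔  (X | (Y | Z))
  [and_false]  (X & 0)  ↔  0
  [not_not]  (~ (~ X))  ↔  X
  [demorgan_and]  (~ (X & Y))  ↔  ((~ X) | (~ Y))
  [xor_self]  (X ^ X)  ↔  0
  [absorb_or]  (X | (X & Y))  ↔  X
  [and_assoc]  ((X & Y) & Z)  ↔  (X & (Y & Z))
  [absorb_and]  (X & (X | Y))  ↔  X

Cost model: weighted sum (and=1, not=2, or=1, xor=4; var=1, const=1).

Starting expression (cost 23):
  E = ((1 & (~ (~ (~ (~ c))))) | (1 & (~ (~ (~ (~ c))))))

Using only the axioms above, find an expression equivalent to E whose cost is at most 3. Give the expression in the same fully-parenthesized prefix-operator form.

(1 & c)   [cost 3]

(1) ((1 & (~ (~ (~ (~ c))))) | (1 & (~ (~ (~ (~ c))))))  =[or_idem →]=  (1 & (~ (~ (~ (~ c)))))
(2) (~ (~ (~ (~ c))))  =[not_not →]=  (~ (~ c))    ⊢ (1 & (~ (~ c)))
(3) (~ (~ c))  =[not_not →]=  c    ⊢ cost 3, within 3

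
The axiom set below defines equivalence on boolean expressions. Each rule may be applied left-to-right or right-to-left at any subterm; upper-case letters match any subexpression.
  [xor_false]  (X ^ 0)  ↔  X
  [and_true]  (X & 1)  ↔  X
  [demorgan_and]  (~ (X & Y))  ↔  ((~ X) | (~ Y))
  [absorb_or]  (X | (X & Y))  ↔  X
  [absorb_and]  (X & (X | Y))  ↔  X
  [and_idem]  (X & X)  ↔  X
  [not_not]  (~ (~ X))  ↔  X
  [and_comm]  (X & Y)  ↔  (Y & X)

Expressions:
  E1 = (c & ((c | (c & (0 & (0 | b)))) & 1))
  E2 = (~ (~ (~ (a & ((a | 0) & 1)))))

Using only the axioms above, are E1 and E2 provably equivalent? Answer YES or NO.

The axioms are sound identities: if E1 ↔* E2 then E1 and E2 evaluate identically under any assignment.
Under a=0, b=0, c=0: E1 evaluates to 0, E2 to 1. Distinct ⇒ no rewrite sequence connects them.

NO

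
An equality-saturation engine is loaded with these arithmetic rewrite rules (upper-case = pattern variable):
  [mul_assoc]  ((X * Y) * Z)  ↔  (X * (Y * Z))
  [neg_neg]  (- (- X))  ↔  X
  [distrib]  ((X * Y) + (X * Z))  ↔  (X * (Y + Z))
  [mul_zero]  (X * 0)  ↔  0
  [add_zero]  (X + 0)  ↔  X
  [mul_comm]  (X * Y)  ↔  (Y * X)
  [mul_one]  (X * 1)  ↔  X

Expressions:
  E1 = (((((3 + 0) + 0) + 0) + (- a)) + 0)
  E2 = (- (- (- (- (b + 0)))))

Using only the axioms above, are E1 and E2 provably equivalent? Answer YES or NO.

All listed rules preserve value, hence provable equivalence implies equal values everywhere; look for a separating assignment.
a=0, b=0 gives E1 ↦ 3, E2 ↦ 0; values differ ⇒ not provably equivalent.

NO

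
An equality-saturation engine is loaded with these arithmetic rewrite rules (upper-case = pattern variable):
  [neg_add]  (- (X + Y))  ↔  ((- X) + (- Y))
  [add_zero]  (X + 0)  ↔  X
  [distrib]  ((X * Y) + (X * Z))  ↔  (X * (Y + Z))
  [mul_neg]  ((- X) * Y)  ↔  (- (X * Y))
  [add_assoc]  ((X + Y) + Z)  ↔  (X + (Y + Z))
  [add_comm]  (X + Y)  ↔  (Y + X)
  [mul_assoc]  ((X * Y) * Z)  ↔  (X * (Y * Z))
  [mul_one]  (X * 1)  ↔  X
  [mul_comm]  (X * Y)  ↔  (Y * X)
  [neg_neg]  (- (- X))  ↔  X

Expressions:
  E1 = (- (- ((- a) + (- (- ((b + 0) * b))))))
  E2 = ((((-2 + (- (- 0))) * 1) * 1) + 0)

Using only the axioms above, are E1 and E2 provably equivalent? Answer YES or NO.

NO

Every axiom is a valid identity, so a rewrite proof would force E1 and E2 to agree under every assignment.
At a=0, b=0: E1 = 0 but E2 = -2; they differ, so no derivation exists.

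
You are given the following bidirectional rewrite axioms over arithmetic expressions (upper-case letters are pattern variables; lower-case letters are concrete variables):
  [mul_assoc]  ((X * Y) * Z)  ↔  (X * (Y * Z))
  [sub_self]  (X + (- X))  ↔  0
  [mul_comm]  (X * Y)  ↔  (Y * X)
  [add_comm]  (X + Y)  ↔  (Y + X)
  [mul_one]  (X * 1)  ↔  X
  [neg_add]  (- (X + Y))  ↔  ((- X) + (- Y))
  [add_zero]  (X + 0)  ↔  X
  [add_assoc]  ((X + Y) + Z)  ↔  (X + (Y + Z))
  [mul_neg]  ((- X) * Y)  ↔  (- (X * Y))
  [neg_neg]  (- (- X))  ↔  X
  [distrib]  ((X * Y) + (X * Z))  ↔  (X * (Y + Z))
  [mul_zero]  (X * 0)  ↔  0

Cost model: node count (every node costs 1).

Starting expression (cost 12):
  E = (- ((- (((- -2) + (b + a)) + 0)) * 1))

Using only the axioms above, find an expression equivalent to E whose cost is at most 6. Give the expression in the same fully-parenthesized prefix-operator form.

1. [mul_one →] ((- (((- -2) + (b + a)) + 0)) * 1)  →  (- (((- -2) + (b + a)) + 0));  E = (- (- (((- -2) + (b + a)) + 0)))
2. [add_zero →] (((- -2) + (b + a)) + 0)  →  ((- -2) + (b + a));  E = (- (- ((- -2) + (b + a))))
3. [neg_neg →] (- (- ((- -2) + (b + a))))  →  ((- -2) + (b + a));  cost 6 ≤ 6, done

((- -2) + (b + a))   [cost 6]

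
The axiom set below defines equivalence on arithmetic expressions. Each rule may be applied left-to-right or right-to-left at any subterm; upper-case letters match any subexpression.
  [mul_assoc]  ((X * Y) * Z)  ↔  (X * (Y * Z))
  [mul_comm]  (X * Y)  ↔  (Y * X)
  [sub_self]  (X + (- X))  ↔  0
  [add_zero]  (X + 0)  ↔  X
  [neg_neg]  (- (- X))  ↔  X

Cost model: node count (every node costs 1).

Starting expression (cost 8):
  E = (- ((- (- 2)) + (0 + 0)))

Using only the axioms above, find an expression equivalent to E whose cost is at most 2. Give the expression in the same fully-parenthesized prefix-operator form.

step 1: add_zero (→) rewrites (0 + 0) into 0, now (- ((- (- 2)) + 0))
step 2: add_zero (→) rewrites ((- (- 2)) + 0) into (- (- 2)), now (- (- (- 2)))
step 3: neg_neg (→) rewrites (- (- (- 2))) into (- 2), reaching cost 2 (bound 2)

(- 2)   [cost 2]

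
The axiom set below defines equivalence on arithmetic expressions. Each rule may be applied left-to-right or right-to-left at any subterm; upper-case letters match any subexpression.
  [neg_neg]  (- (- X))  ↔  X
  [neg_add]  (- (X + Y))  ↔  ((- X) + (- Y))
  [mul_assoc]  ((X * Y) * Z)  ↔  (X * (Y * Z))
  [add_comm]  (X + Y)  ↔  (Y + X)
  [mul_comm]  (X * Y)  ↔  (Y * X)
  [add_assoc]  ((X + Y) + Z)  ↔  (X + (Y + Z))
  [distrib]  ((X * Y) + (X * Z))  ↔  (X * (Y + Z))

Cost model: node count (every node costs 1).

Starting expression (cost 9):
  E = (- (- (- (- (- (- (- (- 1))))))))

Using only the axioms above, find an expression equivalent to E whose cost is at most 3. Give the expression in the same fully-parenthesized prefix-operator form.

(- (- 1))   [cost 3]

(1) (- (- (- (- (- (- (- (- 1))))))))  =[neg_neg →]=  (- (- (- (- (- (- 1))))))
(2) (- (- (- (- 1))))  =[neg_neg →]=  (- (- 1))    ⊢ (- (- (- (- 1))))
(3) (- (- (- 1)))  =[neg_neg →]=  (- 1)    ⊢ cost 3, within 3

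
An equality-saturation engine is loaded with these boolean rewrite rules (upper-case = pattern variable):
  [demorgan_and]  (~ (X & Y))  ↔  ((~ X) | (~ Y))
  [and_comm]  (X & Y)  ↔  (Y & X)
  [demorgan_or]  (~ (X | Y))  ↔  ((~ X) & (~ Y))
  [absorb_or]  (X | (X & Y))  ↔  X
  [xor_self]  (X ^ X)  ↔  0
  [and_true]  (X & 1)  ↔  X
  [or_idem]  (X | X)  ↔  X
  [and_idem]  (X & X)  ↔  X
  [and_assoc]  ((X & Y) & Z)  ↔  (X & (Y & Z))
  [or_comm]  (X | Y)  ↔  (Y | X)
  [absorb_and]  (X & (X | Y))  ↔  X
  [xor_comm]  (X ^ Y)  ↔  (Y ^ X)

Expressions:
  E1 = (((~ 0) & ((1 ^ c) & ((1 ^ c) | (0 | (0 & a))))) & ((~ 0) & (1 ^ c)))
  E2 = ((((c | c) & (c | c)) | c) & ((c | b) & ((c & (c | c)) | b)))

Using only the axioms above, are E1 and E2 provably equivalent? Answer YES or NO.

The axioms are sound identities: if E1 ↔* E2 then E1 and E2 evaluate identically under any assignment.
Under a=0, b=0, c=0: E1 evaluates to 1, E2 to 0. Distinct ⇒ no rewrite sequence connects them.

NO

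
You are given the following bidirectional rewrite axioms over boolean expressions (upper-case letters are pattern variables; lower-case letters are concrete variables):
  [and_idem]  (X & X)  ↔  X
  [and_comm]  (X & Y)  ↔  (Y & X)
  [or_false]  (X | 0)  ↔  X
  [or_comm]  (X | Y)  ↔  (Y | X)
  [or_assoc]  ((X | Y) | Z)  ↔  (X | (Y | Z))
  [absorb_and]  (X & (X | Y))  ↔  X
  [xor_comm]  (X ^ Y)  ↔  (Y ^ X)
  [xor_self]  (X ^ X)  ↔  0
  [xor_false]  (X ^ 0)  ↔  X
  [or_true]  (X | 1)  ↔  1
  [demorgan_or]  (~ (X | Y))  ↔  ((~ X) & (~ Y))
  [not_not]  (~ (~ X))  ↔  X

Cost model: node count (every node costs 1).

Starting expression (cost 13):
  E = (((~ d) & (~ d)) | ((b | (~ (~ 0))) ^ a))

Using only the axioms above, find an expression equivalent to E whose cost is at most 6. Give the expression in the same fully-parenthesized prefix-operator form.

((~ d) | (b ^ a))   [cost 6]

step 1: and_idem (→) rewrites ((~ d) & (~ d)) into (~ d), now ((~ d) | ((b | (~ (~ 0))) ^ a))
step 2: not_not (→) rewrites (~ (~ 0)) into 0, now ((~ d) | ((b | 0) ^ a))
step 3: or_false (→) rewrites (b | 0) into b, reaching cost 6 (bound 6)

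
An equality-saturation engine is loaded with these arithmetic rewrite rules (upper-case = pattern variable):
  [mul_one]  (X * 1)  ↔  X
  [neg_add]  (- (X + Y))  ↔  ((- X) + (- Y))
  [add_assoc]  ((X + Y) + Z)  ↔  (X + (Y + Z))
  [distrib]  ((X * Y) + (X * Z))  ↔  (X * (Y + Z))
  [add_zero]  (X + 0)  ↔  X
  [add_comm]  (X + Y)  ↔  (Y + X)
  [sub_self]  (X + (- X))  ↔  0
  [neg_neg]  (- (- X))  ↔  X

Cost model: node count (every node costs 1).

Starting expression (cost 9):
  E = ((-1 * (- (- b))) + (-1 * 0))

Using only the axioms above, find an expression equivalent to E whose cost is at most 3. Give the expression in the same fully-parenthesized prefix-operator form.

step 1: distrib (→) rewrites ((-1 * (- (- b))) + (-1 * 0)) into (-1 * ((- (- b)) + 0))
step 2: neg_neg (→) rewrites (- (- b)) into b, now (-1 * (b + 0))
step 3: add_zero (→) rewrites (b + 0) into b, reaching cost 3 (bound 3)

(-1 * b)   [cost 3]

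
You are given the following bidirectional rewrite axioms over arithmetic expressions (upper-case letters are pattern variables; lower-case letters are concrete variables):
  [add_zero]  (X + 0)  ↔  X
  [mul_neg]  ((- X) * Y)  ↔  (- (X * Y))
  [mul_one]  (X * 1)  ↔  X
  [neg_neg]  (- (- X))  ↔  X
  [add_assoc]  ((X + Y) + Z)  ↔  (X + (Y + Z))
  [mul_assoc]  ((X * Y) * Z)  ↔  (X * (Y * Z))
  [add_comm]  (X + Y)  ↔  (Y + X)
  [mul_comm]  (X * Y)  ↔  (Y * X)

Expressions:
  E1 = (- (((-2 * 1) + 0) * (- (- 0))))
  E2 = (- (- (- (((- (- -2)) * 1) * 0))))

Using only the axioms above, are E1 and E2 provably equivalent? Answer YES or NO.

YES

(1) ((-2 * 1) + 0)  =[add_zero →]=  (-2 * 1)    ⊢ (- ((-2 * 1) * (- (- 0))))
(2) (- (- 0))  =[neg_neg →]=  0    ⊢ (- ((-2 * 1) * 0))
(3) (-2 * 1)  =[mul_one →]=  -2    ⊢ (- (-2 * 0))
(4) -2  =[neg_neg ←]=  (- (- -2))    ⊢ (- ((- (- -2)) * 0))
(5) (- (- -2))  =[mul_one ←]=  ((- (- -2)) * 1)    ⊢ (- (((- (- -2)) * 1) * 0))
(6) (((- (- -2)) * 1) * 0)  =[neg_neg ←]=  (- (- (((- (- -2)) * 1) * 0)))    ⊢ E2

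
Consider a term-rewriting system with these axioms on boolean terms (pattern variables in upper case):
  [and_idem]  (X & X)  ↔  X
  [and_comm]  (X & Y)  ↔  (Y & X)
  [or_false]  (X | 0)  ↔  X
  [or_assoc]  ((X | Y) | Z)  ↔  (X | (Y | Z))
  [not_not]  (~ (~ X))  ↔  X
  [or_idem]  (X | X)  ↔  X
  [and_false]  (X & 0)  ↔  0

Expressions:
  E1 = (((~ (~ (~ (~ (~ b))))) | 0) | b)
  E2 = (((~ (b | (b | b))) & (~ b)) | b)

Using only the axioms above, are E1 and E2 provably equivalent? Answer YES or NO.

YES

1. [not_not →] (~ (~ (~ (~ b))))  →  (~ (~ b));  E1 = (((~ (~ (~ b))) | 0) | b)
2. [or_false →] ((~ (~ (~ b))) | 0)  →  (~ (~ (~ b)));  E1 = ((~ (~ (~ b))) | b)
3. [not_not →] (~ (~ (~ b)))  →  (~ b);  E1 = ((~ b) | b)
4. [and_idem ←] (~ b)  →  ((~ b) & (~ b));  E1 = (((~ b) & (~ b)) | b)
5. [or_idem ←] b  →  (b | b);  E1 = (((~ (b | b)) & (~ b)) | b)
6. [or_idem ←] b  →  (b | b);  this is E2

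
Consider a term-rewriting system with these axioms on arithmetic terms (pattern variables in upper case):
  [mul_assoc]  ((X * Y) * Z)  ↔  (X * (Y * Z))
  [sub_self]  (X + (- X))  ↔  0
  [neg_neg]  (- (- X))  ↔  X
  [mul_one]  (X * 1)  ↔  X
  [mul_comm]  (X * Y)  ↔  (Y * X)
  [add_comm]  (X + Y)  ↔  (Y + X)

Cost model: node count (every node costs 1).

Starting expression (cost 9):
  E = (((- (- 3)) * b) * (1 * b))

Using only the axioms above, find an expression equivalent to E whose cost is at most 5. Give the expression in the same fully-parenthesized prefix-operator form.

((b * 3) * b)   [cost 5]

step 1: neg_neg (→) rewrites (- (- 3)) into 3, now ((3 * b) * (1 * b))
step 2: mul_comm (→) rewrites (3 * b) into (b * 3), now ((b * 3) * (1 * b))
step 3: mul_comm (→) rewrites (1 * b) into (b * 1), now ((b * 3) * (b * 1))
step 4: mul_one (→) rewrites (b * 1) into b, reaching cost 5 (bound 5)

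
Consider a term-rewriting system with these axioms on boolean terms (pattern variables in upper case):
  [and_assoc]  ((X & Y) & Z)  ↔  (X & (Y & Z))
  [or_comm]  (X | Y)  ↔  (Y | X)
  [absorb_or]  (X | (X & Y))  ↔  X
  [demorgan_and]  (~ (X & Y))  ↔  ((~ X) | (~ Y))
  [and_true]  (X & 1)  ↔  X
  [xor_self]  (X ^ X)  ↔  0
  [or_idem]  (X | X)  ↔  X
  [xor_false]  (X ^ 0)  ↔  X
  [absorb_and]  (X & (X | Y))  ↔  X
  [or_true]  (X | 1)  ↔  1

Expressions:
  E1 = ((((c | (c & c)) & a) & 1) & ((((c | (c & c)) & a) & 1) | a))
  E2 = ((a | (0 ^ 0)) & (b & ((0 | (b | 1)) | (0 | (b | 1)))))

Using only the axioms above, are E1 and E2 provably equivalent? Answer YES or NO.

NO

Every axiom is a valid identity, so a rewrite proof would force E1 and E2 to agree under every assignment.
At a=1, b=0, c=1: E1 = 1 but E2 = 0; they differ, so no derivation exists.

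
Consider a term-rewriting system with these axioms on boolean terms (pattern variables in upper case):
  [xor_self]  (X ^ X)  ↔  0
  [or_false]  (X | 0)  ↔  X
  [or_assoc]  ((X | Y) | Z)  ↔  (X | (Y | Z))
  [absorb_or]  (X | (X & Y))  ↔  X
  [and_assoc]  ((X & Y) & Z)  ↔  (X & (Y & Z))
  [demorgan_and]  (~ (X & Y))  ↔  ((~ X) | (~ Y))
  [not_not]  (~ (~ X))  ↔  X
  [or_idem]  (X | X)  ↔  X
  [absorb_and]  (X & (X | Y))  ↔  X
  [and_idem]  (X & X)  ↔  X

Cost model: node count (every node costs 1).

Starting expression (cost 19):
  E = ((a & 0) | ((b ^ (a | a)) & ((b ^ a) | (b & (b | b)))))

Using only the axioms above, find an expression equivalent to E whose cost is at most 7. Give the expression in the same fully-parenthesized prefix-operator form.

(1) (b & (b | b))  =[absorb_and →]=  b    ⊢ ((a & 0) | ((b ^ (a | a)) & ((b ^ a) | b)))
(2) (a | a)  =[or_idem →]=  a    ⊢ ((a & 0) | ((b ^ a) & ((b ^ a) | b)))
(3) ((b ^ a) & ((b ^ a) | b))  =[absorb_and →]=  (b ^ a)    ⊢ cost 7, within 7

((a & 0) | (b ^ a))   [cost 7]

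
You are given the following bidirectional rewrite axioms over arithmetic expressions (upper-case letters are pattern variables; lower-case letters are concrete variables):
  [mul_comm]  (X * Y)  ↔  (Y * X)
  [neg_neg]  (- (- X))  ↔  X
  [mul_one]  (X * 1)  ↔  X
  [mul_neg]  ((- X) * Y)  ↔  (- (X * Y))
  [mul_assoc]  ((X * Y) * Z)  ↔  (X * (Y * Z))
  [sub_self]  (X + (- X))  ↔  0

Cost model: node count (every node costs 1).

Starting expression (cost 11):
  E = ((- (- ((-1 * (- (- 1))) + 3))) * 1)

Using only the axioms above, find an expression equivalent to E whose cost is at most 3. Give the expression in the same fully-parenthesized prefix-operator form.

1. [neg_neg →] (- (- ((-1 * (- (- 1))) + 3)))  →  ((-1 * (- (- 1))) + 3);  E = (((-1 * (- (- 1))) + 3) * 1)
2. [mul_one →] (((-1 * (- (- 1))) + 3) * 1)  →  ((-1 * (- (- 1))) + 3)
3. [neg_neg →] (- (- 1))  →  1;  E = ((-1 * 1) + 3)
4. [mul_one →] (-1 * 1)  →  -1;  cost 3 ≤ 3, done

(-1 + 3)   [cost 3]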